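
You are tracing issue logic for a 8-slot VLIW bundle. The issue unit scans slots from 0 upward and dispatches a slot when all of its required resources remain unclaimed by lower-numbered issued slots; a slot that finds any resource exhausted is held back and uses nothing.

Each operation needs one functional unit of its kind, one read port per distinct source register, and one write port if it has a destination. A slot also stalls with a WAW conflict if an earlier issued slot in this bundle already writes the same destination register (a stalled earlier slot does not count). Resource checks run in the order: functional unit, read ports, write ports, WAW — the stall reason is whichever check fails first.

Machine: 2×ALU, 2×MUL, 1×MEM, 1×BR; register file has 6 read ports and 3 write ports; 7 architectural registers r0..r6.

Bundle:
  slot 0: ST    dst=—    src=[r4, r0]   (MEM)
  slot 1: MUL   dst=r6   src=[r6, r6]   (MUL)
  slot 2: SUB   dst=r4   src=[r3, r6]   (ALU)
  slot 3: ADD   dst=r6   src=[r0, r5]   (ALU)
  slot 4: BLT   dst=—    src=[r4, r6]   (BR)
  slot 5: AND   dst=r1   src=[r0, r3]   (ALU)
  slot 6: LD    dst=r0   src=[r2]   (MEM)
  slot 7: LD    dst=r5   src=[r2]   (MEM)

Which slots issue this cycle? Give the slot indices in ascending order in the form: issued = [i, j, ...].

issued = [0, 1, 2]

  0. MEM ⇒ go  {2A/2Mu/0Ld/1B | 4r 3w}
  1. MUL→r6 ⇒ go  {2A/1Mu/0Ld/1B | 3r 2w}
  2. ALU→r4 ⇒ go  {1A/1Mu/0Ld/1B | 1r 1w}
  3. ALU→r6 ⇒ no(RD_PORT)  {1A/1Mu/0Ld/1B | 1r 1w}
  4. BR ⇒ no(RD_PORT)  {1A/1Mu/0Ld/1B | 1r 1w}
  5. ALU→r1 ⇒ no(RD_PORT)  {1A/1Mu/0Ld/1B | 1r 1w}
  6. MEM→r0 ⇒ no(FU)  {1A/1Mu/0Ld/1B | 1r 1w}
  7. MEM→r5 ⇒ no(FU)  {1A/1Mu/0Ld/1B | 1r 1w}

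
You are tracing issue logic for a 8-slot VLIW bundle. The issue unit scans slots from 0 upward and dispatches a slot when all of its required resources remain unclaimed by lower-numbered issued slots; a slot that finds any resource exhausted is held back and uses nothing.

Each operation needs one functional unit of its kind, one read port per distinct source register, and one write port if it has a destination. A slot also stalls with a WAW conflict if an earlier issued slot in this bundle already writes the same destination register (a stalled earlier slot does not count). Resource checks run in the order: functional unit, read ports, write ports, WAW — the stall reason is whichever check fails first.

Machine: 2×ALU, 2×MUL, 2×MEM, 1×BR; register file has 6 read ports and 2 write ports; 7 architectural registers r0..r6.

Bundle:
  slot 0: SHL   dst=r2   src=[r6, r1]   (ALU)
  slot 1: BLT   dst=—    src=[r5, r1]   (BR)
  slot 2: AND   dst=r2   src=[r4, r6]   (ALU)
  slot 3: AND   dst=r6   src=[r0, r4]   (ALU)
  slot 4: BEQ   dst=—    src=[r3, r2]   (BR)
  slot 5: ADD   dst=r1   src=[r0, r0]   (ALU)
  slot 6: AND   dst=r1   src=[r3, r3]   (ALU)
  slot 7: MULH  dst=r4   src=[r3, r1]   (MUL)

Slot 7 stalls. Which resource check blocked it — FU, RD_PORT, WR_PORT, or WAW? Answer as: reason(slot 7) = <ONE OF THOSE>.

reason(slot 7) = RD_PORT

#0 ALU src=r6,r1 dispatched  <A:1 Mu:2 Ld:2 B:1 rd:4 wr:1>
#1 BR src=r5,r1 dispatched  <A:1 Mu:2 Ld:2 B:0 rd:2 wr:1>
#2 ALU src=r4,r6 held:WAW  <A:1 Mu:2 Ld:2 B:0 rd:2 wr:1>
#3 ALU src=r0,r4 dispatched  <A:0 Mu:2 Ld:2 B:0 rd:0 wr:0>
#4 BR src=r3,r2 held:FU  <A:0 Mu:2 Ld:2 B:0 rd:0 wr:0>
#5 ALU src=r0,r0 held:FU  <A:0 Mu:2 Ld:2 B:0 rd:0 wr:0>
#6 ALU src=r3,r3 held:FU  <A:0 Mu:2 Ld:2 B:0 rd:0 wr:0>
#7 MUL src=r3,r1 held:RD_PORT  <A:0 Mu:2 Ld:2 B:0 rd:0 wr:0>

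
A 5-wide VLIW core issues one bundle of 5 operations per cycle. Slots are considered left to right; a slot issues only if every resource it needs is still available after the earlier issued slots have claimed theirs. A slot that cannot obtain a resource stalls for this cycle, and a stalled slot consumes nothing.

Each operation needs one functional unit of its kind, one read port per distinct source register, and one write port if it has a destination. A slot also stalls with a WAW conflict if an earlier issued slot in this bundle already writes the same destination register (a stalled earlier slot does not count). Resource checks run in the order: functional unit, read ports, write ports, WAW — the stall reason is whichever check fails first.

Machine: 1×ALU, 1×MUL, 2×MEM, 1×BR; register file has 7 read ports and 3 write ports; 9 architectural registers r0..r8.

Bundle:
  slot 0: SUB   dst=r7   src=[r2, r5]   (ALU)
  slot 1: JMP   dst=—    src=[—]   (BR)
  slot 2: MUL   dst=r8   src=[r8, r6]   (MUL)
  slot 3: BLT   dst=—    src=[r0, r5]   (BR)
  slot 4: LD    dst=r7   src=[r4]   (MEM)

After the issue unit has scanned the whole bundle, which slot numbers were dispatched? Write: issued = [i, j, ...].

issued = [0, 1, 2]

(0) want 1×ALU +2rd +1wr — yes → AL0|MU1|ME2|BR1|rd5|wr2
(1) want 1×BR +0rd +0wr — yes → AL0|MU1|ME2|BR0|rd5|wr2
(2) want 1×MUL +2rd +1wr — yes → AL0|MU0|ME2|BR0|rd3|wr1
(3) want 1×BR +2rd +0wr — FU → AL0|MU0|ME2|BR0|rd3|wr1
(4) want 1×MEM +1rd +1wr — WAW → AL0|MU0|ME2|BR0|rd3|wr1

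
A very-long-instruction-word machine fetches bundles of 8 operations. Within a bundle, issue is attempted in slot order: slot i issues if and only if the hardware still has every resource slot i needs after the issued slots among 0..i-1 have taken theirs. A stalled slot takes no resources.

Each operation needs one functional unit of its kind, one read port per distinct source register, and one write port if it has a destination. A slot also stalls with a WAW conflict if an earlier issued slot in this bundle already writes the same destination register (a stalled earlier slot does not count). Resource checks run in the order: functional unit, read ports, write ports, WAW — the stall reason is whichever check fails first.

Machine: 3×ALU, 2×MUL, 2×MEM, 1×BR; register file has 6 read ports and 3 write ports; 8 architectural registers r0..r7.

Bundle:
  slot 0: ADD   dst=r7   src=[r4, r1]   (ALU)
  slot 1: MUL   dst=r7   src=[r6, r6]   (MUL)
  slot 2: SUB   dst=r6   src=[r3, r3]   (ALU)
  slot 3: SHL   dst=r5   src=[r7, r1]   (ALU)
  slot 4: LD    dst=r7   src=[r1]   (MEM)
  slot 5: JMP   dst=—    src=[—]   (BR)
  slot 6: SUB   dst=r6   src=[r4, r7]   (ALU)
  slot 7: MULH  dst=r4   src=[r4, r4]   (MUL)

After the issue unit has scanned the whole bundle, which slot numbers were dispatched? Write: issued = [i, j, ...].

issued = [0, 2, 3, 5]

  0. ALU→r7 ⇒ go  {2A/2Mu/2Ld/1B | 4r 2w}
  1. MUL→r7 ⇒ no(WAW)  {2A/2Mu/2Ld/1B | 4r 2w}
  2. ALU→r6 ⇒ go  {1A/2Mu/2Ld/1B | 3r 1w}
  3. ALU→r5 ⇒ go  {0A/2Mu/2Ld/1B | 1r 0w}
  4. MEM→r7 ⇒ no(WR_PORT)  {0A/2Mu/2Ld/1B | 1r 0w}
  5. BR ⇒ go  {0A/2Mu/2Ld/0B | 1r 0w}
  6. ALU→r6 ⇒ no(FU)  {0A/2Mu/2Ld/0B | 1r 0w}
  7. MUL→r4 ⇒ no(WR_PORT)  {0A/2Mu/2Ld/0B | 1r 0w}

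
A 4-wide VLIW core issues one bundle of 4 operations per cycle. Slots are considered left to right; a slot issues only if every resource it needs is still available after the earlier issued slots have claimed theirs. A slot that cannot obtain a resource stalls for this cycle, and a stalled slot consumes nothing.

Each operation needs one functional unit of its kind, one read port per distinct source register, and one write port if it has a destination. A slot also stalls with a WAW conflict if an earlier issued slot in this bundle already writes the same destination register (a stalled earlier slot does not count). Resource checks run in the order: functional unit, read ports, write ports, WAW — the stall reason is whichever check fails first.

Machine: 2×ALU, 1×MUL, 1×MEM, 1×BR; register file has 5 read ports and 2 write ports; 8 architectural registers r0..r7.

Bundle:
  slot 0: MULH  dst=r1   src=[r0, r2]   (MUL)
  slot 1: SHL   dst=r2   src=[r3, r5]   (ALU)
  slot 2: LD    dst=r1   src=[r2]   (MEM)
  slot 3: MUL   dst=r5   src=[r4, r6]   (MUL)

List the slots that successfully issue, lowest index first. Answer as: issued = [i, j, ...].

slot 0 (MUL): ISSUE — free A2,Mu0,Ld1,B1 rp3 wp1
slot 1 (ALU): ISSUE — free A1,Mu0,Ld1,B1 rp1 wp0
slot 2 (MEM): stall WR_PORT — free A1,Mu0,Ld1,B1 rp1 wp0
slot 3 (MUL): stall FU — free A1,Mu0,Ld1,B1 rp1 wp0

issued = [0, 1]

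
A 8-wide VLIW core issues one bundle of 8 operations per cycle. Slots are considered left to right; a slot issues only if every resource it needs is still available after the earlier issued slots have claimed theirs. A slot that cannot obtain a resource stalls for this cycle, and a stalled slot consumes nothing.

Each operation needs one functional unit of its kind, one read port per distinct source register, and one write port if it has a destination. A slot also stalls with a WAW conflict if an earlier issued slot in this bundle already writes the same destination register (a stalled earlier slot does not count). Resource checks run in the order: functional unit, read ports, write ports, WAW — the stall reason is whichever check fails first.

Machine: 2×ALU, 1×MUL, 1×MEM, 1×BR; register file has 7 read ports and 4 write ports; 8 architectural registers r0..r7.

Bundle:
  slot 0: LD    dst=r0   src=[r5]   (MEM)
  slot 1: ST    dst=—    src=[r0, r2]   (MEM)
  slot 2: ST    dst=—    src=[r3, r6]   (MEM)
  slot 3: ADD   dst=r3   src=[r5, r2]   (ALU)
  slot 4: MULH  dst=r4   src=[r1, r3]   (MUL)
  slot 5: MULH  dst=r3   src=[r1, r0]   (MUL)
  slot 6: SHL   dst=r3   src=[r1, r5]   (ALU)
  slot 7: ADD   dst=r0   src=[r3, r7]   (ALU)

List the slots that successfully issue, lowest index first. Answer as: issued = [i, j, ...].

slot 0 (MEM): ISSUE — free A2,Mu1,Ld0,B1 rp6 wp3
slot 1 (MEM): stall FU — free A2,Mu1,Ld0,B1 rp6 wp3
slot 2 (MEM): stall FU — free A2,Mu1,Ld0,B1 rp6 wp3
slot 3 (ALU): ISSUE — free A1,Mu1,Ld0,B1 rp4 wp2
slot 4 (MUL): ISSUE — free A1,Mu0,Ld0,B1 rp2 wp1
slot 5 (MUL): stall FU — free A1,Mu0,Ld0,B1 rp2 wp1
slot 6 (ALU): stall WAW — free A1,Mu0,Ld0,B1 rp2 wp1
slot 7 (ALU): stall WAW — free A1,Mu0,Ld0,B1 rp2 wp1

issued = [0, 3, 4]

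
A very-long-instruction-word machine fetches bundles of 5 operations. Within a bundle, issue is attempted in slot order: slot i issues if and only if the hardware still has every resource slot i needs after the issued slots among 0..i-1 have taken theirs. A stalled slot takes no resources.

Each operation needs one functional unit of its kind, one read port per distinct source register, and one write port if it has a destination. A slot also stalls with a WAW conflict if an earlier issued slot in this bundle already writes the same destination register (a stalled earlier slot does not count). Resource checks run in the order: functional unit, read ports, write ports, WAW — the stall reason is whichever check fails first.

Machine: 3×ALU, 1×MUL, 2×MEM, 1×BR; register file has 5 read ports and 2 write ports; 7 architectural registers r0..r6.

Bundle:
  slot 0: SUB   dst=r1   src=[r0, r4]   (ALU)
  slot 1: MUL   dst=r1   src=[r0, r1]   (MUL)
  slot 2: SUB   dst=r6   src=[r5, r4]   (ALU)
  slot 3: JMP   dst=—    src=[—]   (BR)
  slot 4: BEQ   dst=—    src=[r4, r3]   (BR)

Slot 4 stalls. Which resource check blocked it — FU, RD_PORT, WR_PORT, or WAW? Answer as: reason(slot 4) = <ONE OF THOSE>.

reason(slot 4) = FU

#0 ALU src=r0,r4 dispatched  <A:2 Mu:1 Ld:2 B:1 rd:3 wr:1>
#1 MUL src=r0,r1 held:WAW  <A:2 Mu:1 Ld:2 B:1 rd:3 wr:1>
#2 ALU src=r5,r4 dispatched  <A:1 Mu:1 Ld:2 B:1 rd:1 wr:0>
#3 BR src=- dispatched  <A:1 Mu:1 Ld:2 B:0 rd:1 wr:0>
#4 BR src=r4,r3 held:FU  <A:1 Mu:1 Ld:2 B:0 rd:1 wr:0>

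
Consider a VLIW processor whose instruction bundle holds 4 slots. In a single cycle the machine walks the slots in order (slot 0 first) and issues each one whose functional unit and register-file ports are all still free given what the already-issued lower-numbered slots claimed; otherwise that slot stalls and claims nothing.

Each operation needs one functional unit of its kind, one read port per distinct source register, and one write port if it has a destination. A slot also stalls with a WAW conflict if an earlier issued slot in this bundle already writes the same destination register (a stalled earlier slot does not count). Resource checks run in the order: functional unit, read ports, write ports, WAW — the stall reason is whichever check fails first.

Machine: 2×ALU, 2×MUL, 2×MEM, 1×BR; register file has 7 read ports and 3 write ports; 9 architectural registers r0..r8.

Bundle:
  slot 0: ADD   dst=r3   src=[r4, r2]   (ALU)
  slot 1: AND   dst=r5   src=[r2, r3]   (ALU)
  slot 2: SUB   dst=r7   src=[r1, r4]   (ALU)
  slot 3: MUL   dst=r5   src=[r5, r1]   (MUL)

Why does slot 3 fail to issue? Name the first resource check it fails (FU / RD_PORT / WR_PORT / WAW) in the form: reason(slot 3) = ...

reason(slot 3) = WAW

[0] ALU needs rd=2 wr=1: ok; after: ALU=1 MUL=2 MEM=2 BR=1, R=5, W=2
[1] ALU needs rd=2 wr=1: ok; after: ALU=0 MUL=2 MEM=2 BR=1, R=3, W=1
[2] ALU needs rd=2 wr=1: FU; after: ALU=0 MUL=2 MEM=2 BR=1, R=3, W=1
[3] MUL needs rd=2 wr=1: WAW; after: ALU=0 MUL=2 MEM=2 BR=1, R=3, W=1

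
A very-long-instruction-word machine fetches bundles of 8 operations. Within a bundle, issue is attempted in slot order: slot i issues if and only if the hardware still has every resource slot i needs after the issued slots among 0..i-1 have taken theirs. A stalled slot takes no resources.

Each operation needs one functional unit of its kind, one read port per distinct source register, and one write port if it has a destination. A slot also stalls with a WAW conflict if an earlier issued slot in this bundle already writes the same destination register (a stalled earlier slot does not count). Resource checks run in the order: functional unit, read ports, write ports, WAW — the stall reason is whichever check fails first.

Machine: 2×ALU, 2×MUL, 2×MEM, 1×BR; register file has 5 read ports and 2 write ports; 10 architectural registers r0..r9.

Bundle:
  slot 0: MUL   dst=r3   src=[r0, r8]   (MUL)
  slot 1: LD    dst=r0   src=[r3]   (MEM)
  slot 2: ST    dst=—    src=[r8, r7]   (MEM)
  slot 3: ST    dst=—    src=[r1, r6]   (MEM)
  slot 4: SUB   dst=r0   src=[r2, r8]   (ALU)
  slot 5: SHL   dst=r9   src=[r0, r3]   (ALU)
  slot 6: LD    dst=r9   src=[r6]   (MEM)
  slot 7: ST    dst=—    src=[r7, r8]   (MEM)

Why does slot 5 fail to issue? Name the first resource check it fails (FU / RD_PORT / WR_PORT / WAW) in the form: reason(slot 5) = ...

reason(slot 5) = RD_PORT

slot 0 (MUL): ISSUE — free A2,Mu1,Ld2,B1 rp3 wp1
slot 1 (MEM): ISSUE — free A2,Mu1,Ld1,B1 rp2 wp0
slot 2 (MEM): ISSUE — free A2,Mu1,Ld0,B1 rp0 wp0
slot 3 (MEM): stall FU — free A2,Mu1,Ld0,B1 rp0 wp0
slot 4 (ALU): stall RD_PORT — free A2,Mu1,Ld0,B1 rp0 wp0
slot 5 (ALU): stall RD_PORT — free A2,Mu1,Ld0,B1 rp0 wp0
slot 6 (MEM): stall FU — free A2,Mu1,Ld0,B1 rp0 wp0
slot 7 (MEM): stall FU — free A2,Mu1,Ld0,B1 rp0 wp0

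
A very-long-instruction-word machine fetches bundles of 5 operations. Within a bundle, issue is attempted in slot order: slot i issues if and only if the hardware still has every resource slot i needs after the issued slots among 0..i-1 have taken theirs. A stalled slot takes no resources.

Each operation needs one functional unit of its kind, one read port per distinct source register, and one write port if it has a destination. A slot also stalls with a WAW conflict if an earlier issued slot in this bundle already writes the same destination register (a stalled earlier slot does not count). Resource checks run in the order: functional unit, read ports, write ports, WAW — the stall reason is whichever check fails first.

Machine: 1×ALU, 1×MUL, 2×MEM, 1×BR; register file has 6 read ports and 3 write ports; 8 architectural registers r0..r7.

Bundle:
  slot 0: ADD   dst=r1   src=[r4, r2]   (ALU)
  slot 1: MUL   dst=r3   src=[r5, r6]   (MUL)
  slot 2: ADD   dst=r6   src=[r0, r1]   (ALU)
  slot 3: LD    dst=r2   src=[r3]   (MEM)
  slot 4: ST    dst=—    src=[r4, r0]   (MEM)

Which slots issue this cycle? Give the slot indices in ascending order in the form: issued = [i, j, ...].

  0. ALU→r1 ⇒ go  {0A/1Mu/2Ld/1B | 4r 2w}
  1. MUL→r3 ⇒ go  {0A/0Mu/2Ld/1B | 2r 1w}
  2. ALU→r6 ⇒ no(FU)  {0A/0Mu/2Ld/1B | 2r 1w}
  3. MEM→r2 ⇒ go  {0A/0Mu/1Ld/1B | 1r 0w}
  4. MEM ⇒ no(RD_PORT)  {0A/0Mu/1Ld/1B | 1r 0w}

issued = [0, 1, 3]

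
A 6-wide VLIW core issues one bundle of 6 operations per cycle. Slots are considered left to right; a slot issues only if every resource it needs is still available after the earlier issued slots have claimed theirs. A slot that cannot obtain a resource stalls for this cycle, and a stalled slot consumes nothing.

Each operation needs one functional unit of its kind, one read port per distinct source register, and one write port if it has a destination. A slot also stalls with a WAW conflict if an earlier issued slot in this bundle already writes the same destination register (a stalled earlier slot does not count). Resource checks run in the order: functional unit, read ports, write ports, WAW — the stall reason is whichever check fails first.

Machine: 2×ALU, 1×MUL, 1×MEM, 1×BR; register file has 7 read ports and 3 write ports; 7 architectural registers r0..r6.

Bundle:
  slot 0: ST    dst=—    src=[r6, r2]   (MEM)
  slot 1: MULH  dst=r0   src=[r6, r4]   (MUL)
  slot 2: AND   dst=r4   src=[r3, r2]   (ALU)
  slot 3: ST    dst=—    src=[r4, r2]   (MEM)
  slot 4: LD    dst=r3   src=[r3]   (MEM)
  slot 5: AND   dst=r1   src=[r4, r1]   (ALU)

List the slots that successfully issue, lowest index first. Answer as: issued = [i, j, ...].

issued = [0, 1, 2]

[0] MEM needs rd=2 wr=0: ok; after: ALU=2 MUL=1 MEM=0 BR=1, R=5, W=3
[1] MUL needs rd=2 wr=1: ok; after: ALU=2 MUL=0 MEM=0 BR=1, R=3, W=2
[2] ALU needs rd=2 wr=1: ok; after: ALU=1 MUL=0 MEM=0 BR=1, R=1, W=1
[3] MEM needs rd=2 wr=0: FU; after: ALU=1 MUL=0 MEM=0 BR=1, R=1, W=1
[4] MEM needs rd=1 wr=1: FU; after: ALU=1 MUL=0 MEM=0 BR=1, R=1, W=1
[5] ALU needs rd=2 wr=1: RD_PORT; after: ALU=1 MUL=0 MEM=0 BR=1, R=1, W=1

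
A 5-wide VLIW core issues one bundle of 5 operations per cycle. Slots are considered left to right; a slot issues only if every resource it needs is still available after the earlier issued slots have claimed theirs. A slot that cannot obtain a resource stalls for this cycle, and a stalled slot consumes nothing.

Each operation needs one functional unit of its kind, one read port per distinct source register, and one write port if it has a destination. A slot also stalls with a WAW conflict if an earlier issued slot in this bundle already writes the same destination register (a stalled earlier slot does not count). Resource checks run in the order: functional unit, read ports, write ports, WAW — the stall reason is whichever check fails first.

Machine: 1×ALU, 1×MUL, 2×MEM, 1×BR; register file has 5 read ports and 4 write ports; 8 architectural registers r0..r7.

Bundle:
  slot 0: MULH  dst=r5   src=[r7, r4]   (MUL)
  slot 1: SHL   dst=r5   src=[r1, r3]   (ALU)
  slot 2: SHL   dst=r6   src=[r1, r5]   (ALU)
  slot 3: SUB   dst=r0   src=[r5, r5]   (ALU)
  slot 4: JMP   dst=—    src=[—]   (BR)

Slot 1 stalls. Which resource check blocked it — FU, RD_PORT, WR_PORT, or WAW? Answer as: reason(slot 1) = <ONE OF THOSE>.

  0. MUL→r5 ⇒ go  {1A/0Mu/2Ld/1B | 3r 3w}
  1. ALU→r5 ⇒ no(WAW)  {1A/0Mu/2Ld/1B | 3r 3w}
  2. ALU→r6 ⇒ go  {0A/0Mu/2Ld/1B | 1r 2w}
  3. ALU→r0 ⇒ no(FU)  {0A/0Mu/2Ld/1B | 1r 2w}
  4. BR ⇒ go  {0A/0Mu/2Ld/0B | 1r 2w}

reason(slot 1) = WAW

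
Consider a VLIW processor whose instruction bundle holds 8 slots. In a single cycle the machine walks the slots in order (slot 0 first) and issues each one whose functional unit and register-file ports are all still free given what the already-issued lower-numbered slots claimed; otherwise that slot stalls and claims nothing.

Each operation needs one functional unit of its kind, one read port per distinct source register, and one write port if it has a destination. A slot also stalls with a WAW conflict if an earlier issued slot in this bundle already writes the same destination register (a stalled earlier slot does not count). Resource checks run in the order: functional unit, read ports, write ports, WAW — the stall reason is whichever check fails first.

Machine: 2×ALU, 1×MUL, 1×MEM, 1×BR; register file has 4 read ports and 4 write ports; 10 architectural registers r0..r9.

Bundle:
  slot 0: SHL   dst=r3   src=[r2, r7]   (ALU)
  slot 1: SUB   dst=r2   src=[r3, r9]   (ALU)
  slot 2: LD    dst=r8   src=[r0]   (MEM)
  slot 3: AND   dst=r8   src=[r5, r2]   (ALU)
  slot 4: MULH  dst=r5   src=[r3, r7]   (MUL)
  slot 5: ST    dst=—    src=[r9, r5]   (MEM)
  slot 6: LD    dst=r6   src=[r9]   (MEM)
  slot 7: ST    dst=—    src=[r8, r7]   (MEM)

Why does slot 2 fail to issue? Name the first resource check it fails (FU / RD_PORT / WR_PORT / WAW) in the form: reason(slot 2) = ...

reason(slot 2) = RD_PORT

  0. ALU→r3 ⇒ go  {1A/1Mu/1Ld/1B | 2r 3w}
  1. ALU→r2 ⇒ go  {0A/1Mu/1Ld/1B | 0r 2w}
  2. MEM→r8 ⇒ no(RD_PORT)  {0A/1Mu/1Ld/1B | 0r 2w}
  3. ALU→r8 ⇒ no(FU)  {0A/1Mu/1Ld/1B | 0r 2w}
  4. MUL→r5 ⇒ no(RD_PORT)  {0A/1Mu/1Ld/1B | 0r 2w}
  5. MEM ⇒ no(RD_PORT)  {0A/1Mu/1Ld/1B | 0r 2w}
  6. MEM→r6 ⇒ no(RD_PORT)  {0A/1Mu/1Ld/1B | 0r 2w}
  7. MEM ⇒ no(RD_PORT)  {0A/1Mu/1Ld/1B | 0r 2w}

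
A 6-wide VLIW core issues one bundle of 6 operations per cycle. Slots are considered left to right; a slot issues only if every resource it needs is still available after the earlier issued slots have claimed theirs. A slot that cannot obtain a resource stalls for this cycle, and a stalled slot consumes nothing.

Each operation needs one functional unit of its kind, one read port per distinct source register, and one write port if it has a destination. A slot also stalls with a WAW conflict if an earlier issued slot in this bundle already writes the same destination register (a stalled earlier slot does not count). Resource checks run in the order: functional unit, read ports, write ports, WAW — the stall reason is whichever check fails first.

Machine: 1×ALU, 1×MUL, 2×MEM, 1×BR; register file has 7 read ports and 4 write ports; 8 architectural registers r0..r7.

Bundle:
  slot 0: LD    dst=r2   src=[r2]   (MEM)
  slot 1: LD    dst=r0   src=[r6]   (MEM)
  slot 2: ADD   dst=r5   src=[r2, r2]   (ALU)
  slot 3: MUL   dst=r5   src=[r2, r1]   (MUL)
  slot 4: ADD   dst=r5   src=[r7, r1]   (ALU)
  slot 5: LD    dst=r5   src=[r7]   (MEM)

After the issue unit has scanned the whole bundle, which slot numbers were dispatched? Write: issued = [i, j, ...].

  0. MEM→r2 ⇒ go  {1A/1Mu/1Ld/1B | 6r 3w}
  1. MEM→r0 ⇒ go  {1A/1Mu/0Ld/1B | 5r 2w}
  2. ALU→r5 ⇒ go  {0A/1Mu/0Ld/1B | 4r 1w}
  3. MUL→r5 ⇒ no(WAW)  {0A/1Mu/0Ld/1B | 4r 1w}
  4. ALU→r5 ⇒ no(FU)  {0A/1Mu/0Ld/1B | 4r 1w}
  5. MEM→r5 ⇒ no(FU)  {0A/1Mu/0Ld/1B | 4r 1w}

issued = [0, 1, 2]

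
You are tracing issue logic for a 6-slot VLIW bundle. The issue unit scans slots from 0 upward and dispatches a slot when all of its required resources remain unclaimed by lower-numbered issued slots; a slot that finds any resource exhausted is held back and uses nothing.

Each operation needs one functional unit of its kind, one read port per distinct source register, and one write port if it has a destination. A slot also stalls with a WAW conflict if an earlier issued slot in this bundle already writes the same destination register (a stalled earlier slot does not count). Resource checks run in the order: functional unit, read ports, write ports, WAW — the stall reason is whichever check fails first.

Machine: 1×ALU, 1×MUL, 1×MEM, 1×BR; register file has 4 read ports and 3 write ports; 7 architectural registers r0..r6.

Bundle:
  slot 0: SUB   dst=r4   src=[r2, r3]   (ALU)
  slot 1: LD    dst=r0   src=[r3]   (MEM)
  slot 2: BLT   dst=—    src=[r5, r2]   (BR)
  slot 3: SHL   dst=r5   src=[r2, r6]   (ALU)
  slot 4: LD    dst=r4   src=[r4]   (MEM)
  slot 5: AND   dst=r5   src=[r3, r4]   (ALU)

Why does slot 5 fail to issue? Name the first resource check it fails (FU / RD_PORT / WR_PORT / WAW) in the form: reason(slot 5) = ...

(0) want 1×ALU +2rd +1wr — yes → AL0|MU1|ME1|BR1|rd2|wr2
(1) want 1×MEM +1rd +1wr — yes → AL0|MU1|ME0|BR1|rd1|wr1
(2) want 1×BR +2rd +0wr — RD_PORT → AL0|MU1|ME0|BR1|rd1|wr1
(3) want 1×ALU +2rd +1wr — FU → AL0|MU1|ME0|BR1|rd1|wr1
(4) want 1×MEM +1rd +1wr — FU → AL0|MU1|ME0|BR1|rd1|wr1
(5) want 1×ALU +2rd +1wr — FU → AL0|MU1|ME0|BR1|rd1|wr1

reason(slot 5) = FU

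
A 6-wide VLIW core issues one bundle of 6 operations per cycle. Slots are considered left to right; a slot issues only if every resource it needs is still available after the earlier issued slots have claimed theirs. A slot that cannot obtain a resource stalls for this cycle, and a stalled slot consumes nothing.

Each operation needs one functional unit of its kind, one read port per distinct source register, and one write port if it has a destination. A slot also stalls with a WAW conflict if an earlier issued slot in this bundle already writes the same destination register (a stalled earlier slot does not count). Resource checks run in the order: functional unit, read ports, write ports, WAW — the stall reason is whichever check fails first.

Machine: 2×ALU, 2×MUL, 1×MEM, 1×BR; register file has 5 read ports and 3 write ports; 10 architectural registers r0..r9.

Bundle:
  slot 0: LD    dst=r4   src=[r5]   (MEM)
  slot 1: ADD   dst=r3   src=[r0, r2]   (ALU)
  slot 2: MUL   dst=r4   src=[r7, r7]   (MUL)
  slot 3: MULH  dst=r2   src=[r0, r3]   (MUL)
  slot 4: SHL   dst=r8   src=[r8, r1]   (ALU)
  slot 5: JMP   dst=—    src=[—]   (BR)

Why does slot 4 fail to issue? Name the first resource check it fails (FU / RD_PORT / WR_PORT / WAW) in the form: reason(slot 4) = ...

reason(slot 4) = RD_PORT

[0] MEM needs rd=1 wr=1: ok; after: ALU=2 MUL=2 MEM=0 BR=1, R=4, W=2
[1] ALU needs rd=2 wr=1: ok; after: ALU=1 MUL=2 MEM=0 BR=1, R=2, W=1
[2] MUL needs rd=1 wr=1: WAW; after: ALU=1 MUL=2 MEM=0 BR=1, R=2, W=1
[3] MUL needs rd=2 wr=1: ok; after: ALU=1 MUL=1 MEM=0 BR=1, R=0, W=0
[4] ALU needs rd=2 wr=1: RD_PORT; after: ALU=1 MUL=1 MEM=0 BR=1, R=0, W=0
[5] BR needs rd=0 wr=0: ok; after: ALU=1 MUL=1 MEM=0 BR=0, R=0, W=0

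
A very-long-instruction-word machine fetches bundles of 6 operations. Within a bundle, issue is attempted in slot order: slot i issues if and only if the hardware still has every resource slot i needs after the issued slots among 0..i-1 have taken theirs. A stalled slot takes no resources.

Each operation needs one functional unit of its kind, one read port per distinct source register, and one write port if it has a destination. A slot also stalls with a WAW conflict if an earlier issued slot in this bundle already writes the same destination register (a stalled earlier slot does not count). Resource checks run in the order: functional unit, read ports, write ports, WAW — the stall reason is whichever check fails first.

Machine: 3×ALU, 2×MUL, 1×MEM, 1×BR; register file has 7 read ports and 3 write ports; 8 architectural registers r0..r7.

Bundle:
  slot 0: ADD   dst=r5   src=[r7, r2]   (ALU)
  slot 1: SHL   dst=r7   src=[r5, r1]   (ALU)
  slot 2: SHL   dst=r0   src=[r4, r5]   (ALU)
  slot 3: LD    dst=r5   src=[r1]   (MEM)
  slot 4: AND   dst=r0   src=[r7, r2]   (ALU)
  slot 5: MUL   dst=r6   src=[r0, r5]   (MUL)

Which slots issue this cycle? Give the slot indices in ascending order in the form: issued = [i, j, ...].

issued = [0, 1, 2]

slot 0 (ALU): ISSUE — free A2,Mu2,Ld1,B1 rp5 wp2
slot 1 (ALU): ISSUE — free A1,Mu2,Ld1,B1 rp3 wp1
slot 2 (ALU): ISSUE — free A0,Mu2,Ld1,B1 rp1 wp0
slot 3 (MEM): stall WR_PORT — free A0,Mu2,Ld1,B1 rp1 wp0
slot 4 (ALU): stall FU — free A0,Mu2,Ld1,B1 rp1 wp0
slot 5 (MUL): stall RD_PORT — free A0,Mu2,Ld1,B1 rp1 wp0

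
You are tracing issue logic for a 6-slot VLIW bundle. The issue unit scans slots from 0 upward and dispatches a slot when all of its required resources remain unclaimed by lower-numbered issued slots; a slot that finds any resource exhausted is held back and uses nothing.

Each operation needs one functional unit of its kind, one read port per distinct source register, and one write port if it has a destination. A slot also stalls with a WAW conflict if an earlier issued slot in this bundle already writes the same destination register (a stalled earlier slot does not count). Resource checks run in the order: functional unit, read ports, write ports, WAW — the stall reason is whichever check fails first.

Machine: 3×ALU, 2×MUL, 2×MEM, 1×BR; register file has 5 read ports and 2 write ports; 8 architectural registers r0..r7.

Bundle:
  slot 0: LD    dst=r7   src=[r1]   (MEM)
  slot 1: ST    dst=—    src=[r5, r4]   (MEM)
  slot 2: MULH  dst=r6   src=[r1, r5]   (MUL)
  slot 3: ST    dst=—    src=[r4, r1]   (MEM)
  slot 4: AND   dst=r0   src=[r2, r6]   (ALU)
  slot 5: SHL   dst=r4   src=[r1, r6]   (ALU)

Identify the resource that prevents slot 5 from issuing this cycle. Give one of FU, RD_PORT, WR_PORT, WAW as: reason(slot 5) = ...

reason(slot 5) = RD_PORT

  0. MEM→r7 ⇒ go  {3A/2Mu/1Ld/1B | 4r 1w}
  1. MEM ⇒ go  {3A/2Mu/0Ld/1B | 2r 1w}
  2. MUL→r6 ⇒ go  {3A/1Mu/0Ld/1B | 0r 0w}
  3. MEM ⇒ no(FU)  {3A/1Mu/0Ld/1B | 0r 0w}
  4. ALU→r0 ⇒ no(RD_PORT)  {3A/1Mu/0Ld/1B | 0r 0w}
  5. ALU→r4 ⇒ no(RD_PORT)  {3A/1Mu/0Ld/1B | 0r 0w}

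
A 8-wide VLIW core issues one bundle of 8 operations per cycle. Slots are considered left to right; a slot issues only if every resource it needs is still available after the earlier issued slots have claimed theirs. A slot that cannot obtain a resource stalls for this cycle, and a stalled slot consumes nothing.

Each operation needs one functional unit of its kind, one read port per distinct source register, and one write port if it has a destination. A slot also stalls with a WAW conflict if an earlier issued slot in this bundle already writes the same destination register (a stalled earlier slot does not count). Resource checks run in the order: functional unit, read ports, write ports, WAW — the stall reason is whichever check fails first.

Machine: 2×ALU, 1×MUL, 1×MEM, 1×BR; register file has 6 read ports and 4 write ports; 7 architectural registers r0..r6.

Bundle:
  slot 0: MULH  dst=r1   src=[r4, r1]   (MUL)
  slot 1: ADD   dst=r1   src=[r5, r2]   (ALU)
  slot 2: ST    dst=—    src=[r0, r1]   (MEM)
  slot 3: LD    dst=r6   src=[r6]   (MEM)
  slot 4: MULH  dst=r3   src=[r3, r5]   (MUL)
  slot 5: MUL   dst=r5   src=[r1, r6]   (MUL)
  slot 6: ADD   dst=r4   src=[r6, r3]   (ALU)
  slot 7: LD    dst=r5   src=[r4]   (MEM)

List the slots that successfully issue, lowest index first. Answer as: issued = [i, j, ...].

slot 0 (MUL): ISSUE — free A2,Mu0,Ld1,B1 rp4 wp3
slot 1 (ALU): stall WAW — free A2,Mu0,Ld1,B1 rp4 wp3
slot 2 (MEM): ISSUE — free A2,Mu0,Ld0,B1 rp2 wp3
slot 3 (MEM): stall FU — free A2,Mu0,Ld0,B1 rp2 wp3
slot 4 (MUL): stall FU — free A2,Mu0,Ld0,B1 rp2 wp3
slot 5 (MUL): stall FU — free A2,Mu0,Ld0,B1 rp2 wp3
slot 6 (ALU): ISSUE — free A1,Mu0,Ld0,B1 rp0 wp2
slot 7 (MEM): stall FU — free A1,Mu0,Ld0,B1 rp0 wp2

issued = [0, 2, 6]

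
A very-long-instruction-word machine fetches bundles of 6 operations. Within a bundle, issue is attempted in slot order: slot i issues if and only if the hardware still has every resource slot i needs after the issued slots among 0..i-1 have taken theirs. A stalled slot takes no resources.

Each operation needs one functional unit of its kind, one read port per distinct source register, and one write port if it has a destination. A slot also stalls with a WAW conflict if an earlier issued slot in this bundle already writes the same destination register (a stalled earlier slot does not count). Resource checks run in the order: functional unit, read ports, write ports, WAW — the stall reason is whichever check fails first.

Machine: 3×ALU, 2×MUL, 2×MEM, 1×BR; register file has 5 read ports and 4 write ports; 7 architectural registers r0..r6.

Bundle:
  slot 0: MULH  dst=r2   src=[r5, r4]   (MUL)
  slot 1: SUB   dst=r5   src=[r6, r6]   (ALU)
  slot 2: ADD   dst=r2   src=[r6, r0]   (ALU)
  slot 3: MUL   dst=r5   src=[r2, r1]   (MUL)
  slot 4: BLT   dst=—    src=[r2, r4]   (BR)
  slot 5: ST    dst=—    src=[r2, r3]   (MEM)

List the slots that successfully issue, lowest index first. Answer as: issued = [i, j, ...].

issued = [0, 1, 4]

slot 0 (MUL): ISSUE — free A3,Mu1,Ld2,B1 rp3 wp3
slot 1 (ALU): ISSUE — free A2,Mu1,Ld2,B1 rp2 wp2
slot 2 (ALU): stall WAW — free A2,Mu1,Ld2,B1 rp2 wp2
slot 3 (MUL): stall WAW — free A2,Mu1,Ld2,B1 rp2 wp2
slot 4 (BR): ISSUE — free A2,Mu1,Ld2,B0 rp0 wp2
slot 5 (MEM): stall RD_PORT — free A2,Mu1,Ld2,B0 rp0 wp2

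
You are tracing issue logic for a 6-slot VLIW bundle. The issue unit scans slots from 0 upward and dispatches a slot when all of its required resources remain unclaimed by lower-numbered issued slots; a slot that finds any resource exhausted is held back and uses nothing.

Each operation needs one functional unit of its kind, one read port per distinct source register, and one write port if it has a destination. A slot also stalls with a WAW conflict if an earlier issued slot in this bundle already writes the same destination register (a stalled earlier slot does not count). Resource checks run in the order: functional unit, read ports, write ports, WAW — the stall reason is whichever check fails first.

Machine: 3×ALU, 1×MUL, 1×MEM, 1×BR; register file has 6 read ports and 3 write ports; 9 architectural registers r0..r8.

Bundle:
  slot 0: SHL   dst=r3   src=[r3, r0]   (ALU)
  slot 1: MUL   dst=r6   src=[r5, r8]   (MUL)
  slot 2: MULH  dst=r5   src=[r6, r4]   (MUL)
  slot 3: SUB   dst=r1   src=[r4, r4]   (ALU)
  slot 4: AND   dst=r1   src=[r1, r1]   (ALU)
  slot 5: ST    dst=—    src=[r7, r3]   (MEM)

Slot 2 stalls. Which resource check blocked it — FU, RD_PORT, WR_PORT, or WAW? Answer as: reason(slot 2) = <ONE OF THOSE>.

  0. ALU→r3 ⇒ go  {2A/1Mu/1Ld/1B | 4r 2w}
  1. MUL→r6 ⇒ go  {2A/0Mu/1Ld/1B | 2r 1w}
  2. MUL→r5 ⇒ no(FU)  {2A/0Mu/1Ld/1B | 2r 1w}
  3. ALU→r1 ⇒ go  {1A/0Mu/1Ld/1B | 1r 0w}
  4. ALU→r1 ⇒ no(WR_PORT)  {1A/0Mu/1Ld/1B | 1r 0w}
  5. MEM ⇒ no(RD_PORT)  {1A/0Mu/1Ld/1B | 1r 0w}

reason(slot 2) = FU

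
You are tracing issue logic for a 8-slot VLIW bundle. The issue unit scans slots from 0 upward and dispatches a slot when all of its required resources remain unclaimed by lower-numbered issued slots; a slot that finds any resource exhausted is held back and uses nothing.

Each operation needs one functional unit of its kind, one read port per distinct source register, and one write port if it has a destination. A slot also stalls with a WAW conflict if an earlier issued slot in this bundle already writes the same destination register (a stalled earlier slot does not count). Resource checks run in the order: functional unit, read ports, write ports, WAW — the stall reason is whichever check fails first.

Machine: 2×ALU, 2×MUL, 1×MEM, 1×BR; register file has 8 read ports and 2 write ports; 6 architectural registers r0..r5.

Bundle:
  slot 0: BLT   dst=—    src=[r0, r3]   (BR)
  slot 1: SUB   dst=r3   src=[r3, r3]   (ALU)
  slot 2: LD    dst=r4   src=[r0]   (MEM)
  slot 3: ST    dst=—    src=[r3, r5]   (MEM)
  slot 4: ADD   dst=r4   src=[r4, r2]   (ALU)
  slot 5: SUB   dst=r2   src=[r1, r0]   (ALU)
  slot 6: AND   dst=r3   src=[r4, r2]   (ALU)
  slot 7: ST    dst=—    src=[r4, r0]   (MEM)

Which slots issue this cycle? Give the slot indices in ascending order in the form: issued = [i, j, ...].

slot 0 (BR): ISSUE — free A2,Mu2,Ld1,B0 rp6 wp2
slot 1 (ALU): ISSUE — free A1,Mu2,Ld1,B0 rp5 wp1
slot 2 (MEM): ISSUE — free A1,Mu2,Ld0,B0 rp4 wp0
slot 3 (MEM): stall FU — free A1,Mu2,Ld0,B0 rp4 wp0
slot 4 (ALU): stall WR_PORT — free A1,Mu2,Ld0,B0 rp4 wp0
slot 5 (ALU): stall WR_PORT — free A1,Mu2,Ld0,B0 rp4 wp0
slot 6 (ALU): stall WR_PORT — free A1,Mu2,Ld0,B0 rp4 wp0
slot 7 (MEM): stall FU — free A1,Mu2,Ld0,B0 rp4 wp0

issued = [0, 1, 2]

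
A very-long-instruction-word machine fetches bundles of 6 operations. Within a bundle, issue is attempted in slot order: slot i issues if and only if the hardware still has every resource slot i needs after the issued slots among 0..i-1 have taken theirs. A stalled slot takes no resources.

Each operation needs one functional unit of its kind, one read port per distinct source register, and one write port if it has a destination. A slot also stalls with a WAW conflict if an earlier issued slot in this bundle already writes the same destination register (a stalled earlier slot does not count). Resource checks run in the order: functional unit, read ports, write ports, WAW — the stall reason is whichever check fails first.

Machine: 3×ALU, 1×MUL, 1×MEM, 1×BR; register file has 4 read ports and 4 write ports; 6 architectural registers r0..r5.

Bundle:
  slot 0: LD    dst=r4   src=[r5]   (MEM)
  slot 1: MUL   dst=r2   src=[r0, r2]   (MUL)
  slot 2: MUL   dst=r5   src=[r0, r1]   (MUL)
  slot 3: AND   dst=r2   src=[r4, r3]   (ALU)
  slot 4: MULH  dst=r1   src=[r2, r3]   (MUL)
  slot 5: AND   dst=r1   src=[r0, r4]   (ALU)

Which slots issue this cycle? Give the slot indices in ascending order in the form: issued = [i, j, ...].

(0) want 1×MEM +1rd +1wr — yes → AL3|MU1|ME0|BR1|rd3|wr3
(1) want 1×MUL +2rd +1wr — yes → AL3|MU0|ME0|BR1|rd1|wr2
(2) want 1×MUL +2rd +1wr — FU → AL3|MU0|ME0|BR1|rd1|wr2
(3) want 1×ALU +2rd +1wr — RD_PORT → AL3|MU0|ME0|BR1|rd1|wr2
(4) want 1×MUL +2rd +1wr — FU → AL3|MU0|ME0|BR1|rd1|wr2
(5) want 1×ALU +2rd +1wr — RD_PORT → AL3|MU0|ME0|BR1|rd1|wr2

issued = [0, 1]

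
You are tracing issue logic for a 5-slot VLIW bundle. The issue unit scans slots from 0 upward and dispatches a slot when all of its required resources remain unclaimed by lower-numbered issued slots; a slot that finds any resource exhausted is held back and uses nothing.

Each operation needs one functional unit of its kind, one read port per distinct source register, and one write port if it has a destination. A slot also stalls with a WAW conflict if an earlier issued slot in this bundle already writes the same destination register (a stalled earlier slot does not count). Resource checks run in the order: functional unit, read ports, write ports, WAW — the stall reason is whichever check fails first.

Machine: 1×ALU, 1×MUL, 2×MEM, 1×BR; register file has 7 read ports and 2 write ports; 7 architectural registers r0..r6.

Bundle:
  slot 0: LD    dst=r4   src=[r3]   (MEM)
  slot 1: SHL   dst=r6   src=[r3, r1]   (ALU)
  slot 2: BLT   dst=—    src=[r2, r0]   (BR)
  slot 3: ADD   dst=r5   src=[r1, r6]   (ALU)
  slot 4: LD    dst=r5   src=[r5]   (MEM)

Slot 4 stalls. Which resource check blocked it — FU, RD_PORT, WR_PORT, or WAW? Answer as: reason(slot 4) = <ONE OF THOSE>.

#0 MEM src=r3 dispatched  <A:1 Mu:1 Ld:1 B:1 rd:6 wr:1>
#1 ALU src=r3,r1 dispatched  <A:0 Mu:1 Ld:1 B:1 rd:4 wr:0>
#2 BR src=r2,r0 dispatched  <A:0 Mu:1 Ld:1 B:0 rd:2 wr:0>
#3 ALU src=r1,r6 held:FU  <A:0 Mu:1 Ld:1 B:0 rd:2 wr:0>
#4 MEM src=r5 held:WR_PORT  <A:0 Mu:1 Ld:1 B:0 rd:2 wr:0>

reason(slot 4) = WR_PORT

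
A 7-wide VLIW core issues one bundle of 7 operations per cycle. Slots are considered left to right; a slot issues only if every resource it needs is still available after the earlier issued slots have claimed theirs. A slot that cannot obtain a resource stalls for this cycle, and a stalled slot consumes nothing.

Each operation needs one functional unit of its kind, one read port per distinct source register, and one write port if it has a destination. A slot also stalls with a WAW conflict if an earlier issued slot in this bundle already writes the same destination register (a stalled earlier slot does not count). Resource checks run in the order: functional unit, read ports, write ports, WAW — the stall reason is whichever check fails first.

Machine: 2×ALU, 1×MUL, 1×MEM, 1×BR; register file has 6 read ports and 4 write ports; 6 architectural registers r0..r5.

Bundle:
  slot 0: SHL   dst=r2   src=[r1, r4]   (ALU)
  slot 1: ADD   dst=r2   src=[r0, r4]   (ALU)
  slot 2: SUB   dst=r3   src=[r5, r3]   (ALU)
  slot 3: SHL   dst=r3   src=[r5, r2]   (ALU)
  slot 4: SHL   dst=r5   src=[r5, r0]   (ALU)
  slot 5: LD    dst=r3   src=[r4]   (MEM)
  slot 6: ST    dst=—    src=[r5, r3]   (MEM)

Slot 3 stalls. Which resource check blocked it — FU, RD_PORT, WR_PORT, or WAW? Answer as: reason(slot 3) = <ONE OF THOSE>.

reason(slot 3) = FU

[0] ALU needs rd=2 wr=1: ok; after: ALU=1 MUL=1 MEM=1 BR=1, R=4, W=3
[1] ALU needs rd=2 wr=1: WAW; after: ALU=1 MUL=1 MEM=1 BR=1, R=4, W=3
[2] ALU needs rd=2 wr=1: ok; after: ALU=0 MUL=1 MEM=1 BR=1, R=2, W=2
[3] ALU needs rd=2 wr=1: FU; after: ALU=0 MUL=1 MEM=1 BR=1, R=2, W=2
[4] ALU needs rd=2 wr=1: FU; after: ALU=0 MUL=1 MEM=1 BR=1, R=2, W=2
[5] MEM needs rd=1 wr=1: WAW; after: ALU=0 MUL=1 MEM=1 BR=1, R=2, W=2
[6] MEM needs rd=2 wr=0: ok; after: ALU=0 MUL=1 MEM=0 BR=1, R=0, W=2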